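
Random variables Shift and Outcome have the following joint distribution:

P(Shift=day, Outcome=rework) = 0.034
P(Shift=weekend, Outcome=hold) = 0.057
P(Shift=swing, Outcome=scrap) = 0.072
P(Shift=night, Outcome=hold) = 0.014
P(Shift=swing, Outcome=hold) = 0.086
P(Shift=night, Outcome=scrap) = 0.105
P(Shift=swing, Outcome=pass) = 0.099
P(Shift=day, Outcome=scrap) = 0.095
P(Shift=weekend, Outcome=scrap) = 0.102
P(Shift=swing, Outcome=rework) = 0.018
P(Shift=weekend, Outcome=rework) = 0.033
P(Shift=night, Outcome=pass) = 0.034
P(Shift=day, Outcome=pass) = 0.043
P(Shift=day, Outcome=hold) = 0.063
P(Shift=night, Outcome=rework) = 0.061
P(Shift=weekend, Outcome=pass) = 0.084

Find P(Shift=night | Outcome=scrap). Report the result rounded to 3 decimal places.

0.281

P(Outcome=scrap) = 0.095 + 0.072 + 0.105 + 0.102 = 0.374.
P(Shift=night | Outcome=scrap) = 0.105/0.374 = 0.281.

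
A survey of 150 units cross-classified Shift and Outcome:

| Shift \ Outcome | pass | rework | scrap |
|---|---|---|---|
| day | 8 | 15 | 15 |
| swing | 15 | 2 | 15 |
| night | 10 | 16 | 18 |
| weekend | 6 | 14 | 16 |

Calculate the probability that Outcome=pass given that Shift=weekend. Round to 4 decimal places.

0.1667

Total with Shift=weekend: 6 + 14 + 16 = 36.
P(Outcome=pass | Shift=weekend) = 6/36 = 0.1667.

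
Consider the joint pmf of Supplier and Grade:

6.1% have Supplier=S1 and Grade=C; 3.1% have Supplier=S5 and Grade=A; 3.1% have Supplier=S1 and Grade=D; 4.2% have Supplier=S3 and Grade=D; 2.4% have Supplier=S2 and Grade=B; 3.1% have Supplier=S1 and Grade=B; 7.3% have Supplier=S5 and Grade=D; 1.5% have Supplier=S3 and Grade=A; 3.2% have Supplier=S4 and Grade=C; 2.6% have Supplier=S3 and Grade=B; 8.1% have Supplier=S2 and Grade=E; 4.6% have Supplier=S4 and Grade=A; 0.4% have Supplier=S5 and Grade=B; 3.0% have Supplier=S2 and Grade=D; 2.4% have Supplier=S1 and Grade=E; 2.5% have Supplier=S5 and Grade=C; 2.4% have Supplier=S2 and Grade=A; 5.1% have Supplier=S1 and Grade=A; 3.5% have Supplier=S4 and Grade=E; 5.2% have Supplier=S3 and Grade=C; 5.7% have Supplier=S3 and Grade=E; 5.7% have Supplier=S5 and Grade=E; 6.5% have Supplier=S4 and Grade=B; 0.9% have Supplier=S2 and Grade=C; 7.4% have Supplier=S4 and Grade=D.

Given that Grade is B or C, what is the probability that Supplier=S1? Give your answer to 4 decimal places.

P(Grade=B) = 0.031 + 0.024 + 0.026 + 0.065 + 0.004 = 0.150.
P(Grade=C) = 0.061 + 0.009 + 0.052 + 0.032 + 0.025 = 0.179.
P(Grade ∈ {B, C}) = 0.150 + 0.179 = 0.329; P(Supplier=S1, Grade ∈ {B, C}) = 0.031 + 0.061 = 0.092.
P(Supplier=S1 | Grade ∈ {B, C}) = 0.092/0.329 = 0.2796.

0.2796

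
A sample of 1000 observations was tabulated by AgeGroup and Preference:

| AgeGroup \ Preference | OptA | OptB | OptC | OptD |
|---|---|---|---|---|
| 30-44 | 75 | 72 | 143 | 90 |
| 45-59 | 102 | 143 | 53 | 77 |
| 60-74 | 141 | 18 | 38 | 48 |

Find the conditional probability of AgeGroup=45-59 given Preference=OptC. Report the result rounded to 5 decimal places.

0.22650

Total with Preference=OptC: 143 + 53 + 38 = 234.
P(AgeGroup=45-59 | Preference=OptC) = 53/234 = 0.22650.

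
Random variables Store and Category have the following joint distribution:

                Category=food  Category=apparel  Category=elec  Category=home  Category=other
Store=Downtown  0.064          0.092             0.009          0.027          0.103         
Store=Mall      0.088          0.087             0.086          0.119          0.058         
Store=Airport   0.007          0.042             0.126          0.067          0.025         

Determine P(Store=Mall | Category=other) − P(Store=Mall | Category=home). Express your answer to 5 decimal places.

P(Category=other) = 0.103 + 0.058 + 0.025 = 0.186; P(Store=Mall | Category=other) = 0.058/0.186 = 0.311828.
P(Category=home) = 0.027 + 0.119 + 0.067 = 0.213; P(Store=Mall | Category=home) = 0.119/0.213 = 0.558685.
Difference = -0.24686.

-0.24686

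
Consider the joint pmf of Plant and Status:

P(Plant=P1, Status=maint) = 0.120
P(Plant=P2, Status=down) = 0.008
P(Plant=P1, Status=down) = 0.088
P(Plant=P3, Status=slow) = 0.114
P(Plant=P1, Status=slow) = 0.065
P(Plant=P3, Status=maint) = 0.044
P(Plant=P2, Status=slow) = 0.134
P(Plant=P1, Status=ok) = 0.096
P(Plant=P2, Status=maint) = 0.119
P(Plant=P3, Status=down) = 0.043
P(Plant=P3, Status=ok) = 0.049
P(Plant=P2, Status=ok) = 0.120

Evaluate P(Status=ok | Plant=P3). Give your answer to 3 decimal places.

0.196

P(Plant=P3) = 0.049 + 0.114 + 0.043 + 0.044 = 0.250.
P(Status=ok | Plant=P3) = 0.049/0.250 = 0.196.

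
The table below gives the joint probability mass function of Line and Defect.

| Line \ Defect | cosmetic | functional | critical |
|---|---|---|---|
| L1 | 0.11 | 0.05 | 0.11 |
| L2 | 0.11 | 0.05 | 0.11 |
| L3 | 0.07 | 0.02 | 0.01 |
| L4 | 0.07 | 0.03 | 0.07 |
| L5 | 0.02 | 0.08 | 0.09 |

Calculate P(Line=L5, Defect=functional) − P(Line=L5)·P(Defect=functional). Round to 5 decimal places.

0.03630

P(Line=L5) = 0.02 + 0.08 + 0.09 = 0.19.
P(Defect=functional) = 0.05 + 0.05 + 0.02 + 0.03 + 0.08 = 0.23.
P(Line=L5, Defect=functional) − P(Line=L5)P(Defect=functional) = 0.08 − 0.19×0.23 = 0.03630.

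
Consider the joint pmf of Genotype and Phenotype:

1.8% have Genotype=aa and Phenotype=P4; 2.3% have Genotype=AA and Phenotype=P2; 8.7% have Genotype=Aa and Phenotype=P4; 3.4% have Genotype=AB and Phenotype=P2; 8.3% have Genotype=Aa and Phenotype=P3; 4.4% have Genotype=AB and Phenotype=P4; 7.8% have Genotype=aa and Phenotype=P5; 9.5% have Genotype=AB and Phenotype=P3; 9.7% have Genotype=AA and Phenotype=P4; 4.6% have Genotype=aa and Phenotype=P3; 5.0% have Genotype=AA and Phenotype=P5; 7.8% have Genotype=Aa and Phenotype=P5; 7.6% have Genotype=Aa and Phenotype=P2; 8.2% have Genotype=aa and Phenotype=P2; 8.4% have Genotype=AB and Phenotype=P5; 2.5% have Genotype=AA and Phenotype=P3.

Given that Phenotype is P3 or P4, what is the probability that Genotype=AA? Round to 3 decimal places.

0.246

P(Phenotype=P3) = 0.025 + 0.083 + 0.046 + 0.095 = 0.249.
P(Phenotype=P4) = 0.097 + 0.087 + 0.018 + 0.044 = 0.246.
P(Phenotype ∈ {P3, P4}) = 0.249 + 0.246 = 0.495; P(Genotype=AA, Phenotype ∈ {P3, P4}) = 0.025 + 0.097 = 0.122.
P(Genotype=AA | Phenotype ∈ {P3, P4}) = 0.122/0.495 = 0.246.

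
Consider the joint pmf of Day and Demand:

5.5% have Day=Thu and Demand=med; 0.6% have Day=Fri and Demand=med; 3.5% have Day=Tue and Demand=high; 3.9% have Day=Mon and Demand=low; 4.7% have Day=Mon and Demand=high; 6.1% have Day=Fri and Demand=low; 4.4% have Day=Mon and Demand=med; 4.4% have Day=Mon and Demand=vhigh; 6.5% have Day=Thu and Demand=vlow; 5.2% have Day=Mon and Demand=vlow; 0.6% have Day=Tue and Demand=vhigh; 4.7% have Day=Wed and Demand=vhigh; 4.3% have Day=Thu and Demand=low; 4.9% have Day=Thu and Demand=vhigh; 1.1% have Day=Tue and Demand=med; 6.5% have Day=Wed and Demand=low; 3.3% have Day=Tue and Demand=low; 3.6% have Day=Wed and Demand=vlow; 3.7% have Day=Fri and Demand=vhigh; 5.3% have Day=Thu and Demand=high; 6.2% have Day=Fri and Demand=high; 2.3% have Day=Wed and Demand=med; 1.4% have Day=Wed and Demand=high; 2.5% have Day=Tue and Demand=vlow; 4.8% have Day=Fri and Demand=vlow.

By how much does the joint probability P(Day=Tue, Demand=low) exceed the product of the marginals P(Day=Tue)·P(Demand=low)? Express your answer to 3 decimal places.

P(Day=Tue) = 0.025 + 0.033 + 0.011 + 0.035 + 0.006 = 0.110.
P(Demand=low) = 0.039 + 0.033 + 0.065 + 0.043 + 0.061 = 0.241.
P(Day=Tue, Demand=low) − P(Day=Tue)P(Demand=low) = 0.033 − 0.110×0.241 = 0.006.

0.006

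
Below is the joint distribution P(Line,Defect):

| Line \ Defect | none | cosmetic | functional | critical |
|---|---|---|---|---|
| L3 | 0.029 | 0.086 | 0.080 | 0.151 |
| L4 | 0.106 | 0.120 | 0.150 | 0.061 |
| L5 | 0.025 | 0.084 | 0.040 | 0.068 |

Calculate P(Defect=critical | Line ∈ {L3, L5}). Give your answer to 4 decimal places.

0.3890

P(Line=L3) = 0.029 + 0.086 + 0.080 + 0.151 = 0.346.
P(Line=L5) = 0.025 + 0.084 + 0.040 + 0.068 = 0.217.
P(Line ∈ {L3, L5}) = 0.346 + 0.217 = 0.563; P(Defect=critical, Line ∈ {L3, L5}) = 0.151 + 0.068 = 0.219.
P(Defect=critical | Line ∈ {L3, L5}) = 0.219/0.563 = 0.3890.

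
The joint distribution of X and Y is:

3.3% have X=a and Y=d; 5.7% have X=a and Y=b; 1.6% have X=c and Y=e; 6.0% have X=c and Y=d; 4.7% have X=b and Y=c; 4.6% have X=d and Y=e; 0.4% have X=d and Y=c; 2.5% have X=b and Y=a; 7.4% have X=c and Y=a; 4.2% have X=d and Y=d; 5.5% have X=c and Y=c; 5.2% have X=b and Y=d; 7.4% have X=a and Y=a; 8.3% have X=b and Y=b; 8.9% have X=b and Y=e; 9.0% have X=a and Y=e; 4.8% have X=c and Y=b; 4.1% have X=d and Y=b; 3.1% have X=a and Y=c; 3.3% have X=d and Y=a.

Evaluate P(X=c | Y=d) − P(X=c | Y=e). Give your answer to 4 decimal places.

0.2545

P(Y=d) = 0.033 + 0.052 + 0.060 + 0.042 = 0.187; P(X=c | Y=d) = 0.060/0.187 = 0.32086.
P(Y=e) = 0.090 + 0.089 + 0.016 + 0.046 = 0.241; P(X=c | Y=e) = 0.016/0.241 = 0.06639.
Difference = 0.2545.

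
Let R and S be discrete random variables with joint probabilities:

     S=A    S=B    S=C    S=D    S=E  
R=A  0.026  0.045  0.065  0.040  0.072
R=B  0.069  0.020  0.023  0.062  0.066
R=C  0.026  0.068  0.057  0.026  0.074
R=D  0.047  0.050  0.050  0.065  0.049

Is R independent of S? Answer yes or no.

no

P(R=B) = 0.240 and P(S=A) = 0.168, so their product is 0.04032, but P(R=B, S=A) = 0.069. Since these differ, R and S are not independent.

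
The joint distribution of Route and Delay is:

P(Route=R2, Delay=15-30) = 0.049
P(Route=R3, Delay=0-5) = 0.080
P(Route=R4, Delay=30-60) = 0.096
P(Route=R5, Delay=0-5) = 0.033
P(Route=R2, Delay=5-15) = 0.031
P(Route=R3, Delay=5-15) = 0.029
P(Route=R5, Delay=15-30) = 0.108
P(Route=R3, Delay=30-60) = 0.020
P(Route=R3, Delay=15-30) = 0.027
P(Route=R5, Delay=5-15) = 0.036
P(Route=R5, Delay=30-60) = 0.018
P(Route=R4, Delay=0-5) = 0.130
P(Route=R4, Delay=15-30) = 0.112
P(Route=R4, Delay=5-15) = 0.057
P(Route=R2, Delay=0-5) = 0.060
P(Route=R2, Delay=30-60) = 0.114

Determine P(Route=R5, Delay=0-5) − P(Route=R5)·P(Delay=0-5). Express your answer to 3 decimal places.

P(Route=R5) = 0.033 + 0.036 + 0.108 + 0.018 = 0.195.
P(Delay=0-5) = 0.060 + 0.080 + 0.130 + 0.033 = 0.303.
P(Route=R5, Delay=0-5) − P(Route=R5)P(Delay=0-5) = 0.033 − 0.195×0.303 = -0.026.

-0.026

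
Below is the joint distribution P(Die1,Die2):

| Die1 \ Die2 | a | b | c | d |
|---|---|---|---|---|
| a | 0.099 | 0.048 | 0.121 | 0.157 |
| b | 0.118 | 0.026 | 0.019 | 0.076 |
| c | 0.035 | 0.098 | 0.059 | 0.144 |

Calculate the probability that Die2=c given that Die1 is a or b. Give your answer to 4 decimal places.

0.2108

P(Die1=a) = 0.099 + 0.048 + 0.121 + 0.157 = 0.425.
P(Die1=b) = 0.118 + 0.026 + 0.019 + 0.076 = 0.239.
P(Die1 ∈ {a, b}) = 0.425 + 0.239 = 0.664; P(Die2=c, Die1 ∈ {a, b}) = 0.121 + 0.019 = 0.140.
P(Die2=c | Die1 ∈ {a, b}) = 0.140/0.664 = 0.2108.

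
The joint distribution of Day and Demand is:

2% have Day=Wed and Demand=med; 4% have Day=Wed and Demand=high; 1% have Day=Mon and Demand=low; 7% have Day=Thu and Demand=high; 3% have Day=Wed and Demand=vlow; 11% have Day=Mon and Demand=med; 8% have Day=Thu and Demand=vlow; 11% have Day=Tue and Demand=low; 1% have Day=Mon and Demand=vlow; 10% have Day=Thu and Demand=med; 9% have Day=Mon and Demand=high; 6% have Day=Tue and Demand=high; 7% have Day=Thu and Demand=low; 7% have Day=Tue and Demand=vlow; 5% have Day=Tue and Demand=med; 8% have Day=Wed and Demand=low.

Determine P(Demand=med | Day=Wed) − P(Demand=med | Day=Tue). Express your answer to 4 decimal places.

-0.0548

P(Day=Wed) = 0.03 + 0.08 + 0.02 + 0.04 = 0.17; P(Demand=med | Day=Wed) = 0.02/0.17 = 0.11765.
P(Day=Tue) = 0.07 + 0.11 + 0.05 + 0.06 = 0.29; P(Demand=med | Day=Tue) = 0.05/0.29 = 0.17241.
Difference = -0.0548.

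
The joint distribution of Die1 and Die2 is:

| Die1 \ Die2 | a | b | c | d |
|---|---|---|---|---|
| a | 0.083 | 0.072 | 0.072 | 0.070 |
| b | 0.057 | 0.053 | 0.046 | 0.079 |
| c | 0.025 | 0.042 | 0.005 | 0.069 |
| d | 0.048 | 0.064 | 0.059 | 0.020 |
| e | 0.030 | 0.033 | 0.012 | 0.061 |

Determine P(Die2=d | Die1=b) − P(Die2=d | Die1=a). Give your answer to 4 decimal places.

0.1005

P(Die1=b) = 0.057 + 0.053 + 0.046 + 0.079 = 0.235; P(Die2=d | Die1=b) = 0.079/0.235 = 0.33617.
P(Die1=a) = 0.083 + 0.072 + 0.072 + 0.070 = 0.297; P(Die2=d | Die1=a) = 0.070/0.297 = 0.23569.
Difference = 0.1005.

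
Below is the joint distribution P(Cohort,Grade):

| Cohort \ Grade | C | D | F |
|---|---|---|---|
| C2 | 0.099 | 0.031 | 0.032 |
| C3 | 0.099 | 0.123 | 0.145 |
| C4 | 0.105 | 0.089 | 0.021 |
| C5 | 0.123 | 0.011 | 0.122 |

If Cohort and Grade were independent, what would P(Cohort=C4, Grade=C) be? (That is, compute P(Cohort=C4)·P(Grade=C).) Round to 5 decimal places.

P(Cohort=C4) = 0.105 + 0.089 + 0.021 = 0.215.
P(Grade=C) = 0.099 + 0.099 + 0.105 + 0.123 = 0.426.
Product: 0.215 × 0.426 = 0.09159.

0.09159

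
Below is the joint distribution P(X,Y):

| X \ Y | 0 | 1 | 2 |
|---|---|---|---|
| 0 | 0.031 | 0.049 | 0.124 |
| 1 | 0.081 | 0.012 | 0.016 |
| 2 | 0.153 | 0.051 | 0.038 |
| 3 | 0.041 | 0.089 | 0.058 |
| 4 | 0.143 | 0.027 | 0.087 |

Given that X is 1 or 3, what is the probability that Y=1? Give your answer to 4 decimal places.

0.3401

P(X=1) = 0.081 + 0.012 + 0.016 = 0.109.
P(X=3) = 0.041 + 0.089 + 0.058 = 0.188.
P(X ∈ {1, 3}) = 0.109 + 0.188 = 0.297; P(Y=1, X ∈ {1, 3}) = 0.012 + 0.089 = 0.101.
P(Y=1 | X ∈ {1, 3}) = 0.101/0.297 = 0.3401.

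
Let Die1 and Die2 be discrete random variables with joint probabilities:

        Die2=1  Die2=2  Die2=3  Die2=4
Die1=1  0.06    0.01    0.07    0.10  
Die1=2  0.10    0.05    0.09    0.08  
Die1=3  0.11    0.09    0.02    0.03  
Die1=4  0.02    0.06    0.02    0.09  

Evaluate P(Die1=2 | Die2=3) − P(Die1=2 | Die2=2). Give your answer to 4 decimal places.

0.2119

P(Die2=3) = 0.07 + 0.09 + 0.02 + 0.02 = 0.20; P(Die1=2 | Die2=3) = 0.09/0.20 = 0.45000.
P(Die2=2) = 0.01 + 0.05 + 0.09 + 0.06 = 0.21; P(Die1=2 | Die2=2) = 0.05/0.21 = 0.23810.
Difference = 0.2119.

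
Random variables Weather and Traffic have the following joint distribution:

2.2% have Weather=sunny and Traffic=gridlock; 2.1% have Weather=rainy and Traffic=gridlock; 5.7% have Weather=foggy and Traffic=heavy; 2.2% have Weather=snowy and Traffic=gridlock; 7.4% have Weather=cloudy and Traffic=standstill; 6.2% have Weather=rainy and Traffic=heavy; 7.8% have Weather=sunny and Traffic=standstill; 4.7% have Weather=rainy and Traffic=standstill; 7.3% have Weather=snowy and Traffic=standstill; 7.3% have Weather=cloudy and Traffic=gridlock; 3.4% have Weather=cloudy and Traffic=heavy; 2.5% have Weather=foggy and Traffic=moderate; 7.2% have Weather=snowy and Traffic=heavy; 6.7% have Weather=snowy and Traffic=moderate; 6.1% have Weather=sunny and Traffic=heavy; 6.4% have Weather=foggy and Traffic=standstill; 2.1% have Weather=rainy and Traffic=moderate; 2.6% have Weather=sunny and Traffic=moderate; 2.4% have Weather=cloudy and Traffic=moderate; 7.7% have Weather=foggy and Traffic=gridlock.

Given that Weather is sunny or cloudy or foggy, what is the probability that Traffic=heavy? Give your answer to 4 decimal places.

0.2472

P(Weather=sunny) = 0.026 + 0.061 + 0.022 + 0.078 = 0.187.
P(Weather=cloudy) = 0.024 + 0.034 + 0.073 + 0.074 = 0.205.
P(Weather=foggy) = 0.025 + 0.057 + 0.077 + 0.064 = 0.223.
P(Weather ∈ {sunny, cloudy, foggy}) = 0.187 + 0.205 + 0.223 = 0.615; P(Traffic=heavy, Weather ∈ {sunny, cloudy, foggy}) = 0.061 + 0.034 + 0.057 = 0.152.
P(Traffic=heavy | Weather ∈ {sunny, cloudy, foggy}) = 0.152/0.615 = 0.2472.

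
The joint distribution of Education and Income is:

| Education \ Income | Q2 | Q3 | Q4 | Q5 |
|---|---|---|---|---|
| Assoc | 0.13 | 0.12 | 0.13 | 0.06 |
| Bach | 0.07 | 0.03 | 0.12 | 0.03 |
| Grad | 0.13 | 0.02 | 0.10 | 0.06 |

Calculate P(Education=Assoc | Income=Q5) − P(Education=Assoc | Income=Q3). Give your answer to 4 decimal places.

P(Income=Q5) = 0.06 + 0.03 + 0.06 = 0.15; P(Education=Assoc | Income=Q5) = 0.06/0.15 = 0.40000.
P(Income=Q3) = 0.12 + 0.03 + 0.02 = 0.17; P(Education=Assoc | Income=Q3) = 0.12/0.17 = 0.70588.
Difference = -0.3059.

-0.3059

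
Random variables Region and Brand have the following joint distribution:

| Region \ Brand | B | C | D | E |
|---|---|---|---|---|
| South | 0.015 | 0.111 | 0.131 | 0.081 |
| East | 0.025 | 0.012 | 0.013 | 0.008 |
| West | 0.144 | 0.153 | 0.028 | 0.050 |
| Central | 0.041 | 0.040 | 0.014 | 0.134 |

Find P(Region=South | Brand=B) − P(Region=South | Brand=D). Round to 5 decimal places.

-0.63763

P(Brand=B) = 0.015 + 0.025 + 0.144 + 0.041 = 0.225; P(Region=South | Brand=B) = 0.015/0.225 = 0.066667.
P(Brand=D) = 0.131 + 0.013 + 0.028 + 0.014 = 0.186; P(Region=South | Brand=D) = 0.131/0.186 = 0.704301.
Difference = -0.63763.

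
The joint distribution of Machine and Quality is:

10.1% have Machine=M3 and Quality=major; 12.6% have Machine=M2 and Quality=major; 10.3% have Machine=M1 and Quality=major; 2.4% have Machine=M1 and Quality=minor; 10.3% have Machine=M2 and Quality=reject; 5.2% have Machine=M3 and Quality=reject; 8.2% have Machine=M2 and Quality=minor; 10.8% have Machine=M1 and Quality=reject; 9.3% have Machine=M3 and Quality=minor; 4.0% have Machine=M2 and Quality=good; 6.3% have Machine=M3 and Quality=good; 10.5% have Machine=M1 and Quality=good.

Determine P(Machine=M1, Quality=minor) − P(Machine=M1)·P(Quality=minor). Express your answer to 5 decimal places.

-0.04366

P(Machine=M1) = 0.105 + 0.024 + 0.103 + 0.108 = 0.340.
P(Quality=minor) = 0.024 + 0.082 + 0.093 = 0.199.
P(Machine=M1, Quality=minor) − P(Machine=M1)P(Quality=minor) = 0.024 − 0.340×0.199 = -0.04366.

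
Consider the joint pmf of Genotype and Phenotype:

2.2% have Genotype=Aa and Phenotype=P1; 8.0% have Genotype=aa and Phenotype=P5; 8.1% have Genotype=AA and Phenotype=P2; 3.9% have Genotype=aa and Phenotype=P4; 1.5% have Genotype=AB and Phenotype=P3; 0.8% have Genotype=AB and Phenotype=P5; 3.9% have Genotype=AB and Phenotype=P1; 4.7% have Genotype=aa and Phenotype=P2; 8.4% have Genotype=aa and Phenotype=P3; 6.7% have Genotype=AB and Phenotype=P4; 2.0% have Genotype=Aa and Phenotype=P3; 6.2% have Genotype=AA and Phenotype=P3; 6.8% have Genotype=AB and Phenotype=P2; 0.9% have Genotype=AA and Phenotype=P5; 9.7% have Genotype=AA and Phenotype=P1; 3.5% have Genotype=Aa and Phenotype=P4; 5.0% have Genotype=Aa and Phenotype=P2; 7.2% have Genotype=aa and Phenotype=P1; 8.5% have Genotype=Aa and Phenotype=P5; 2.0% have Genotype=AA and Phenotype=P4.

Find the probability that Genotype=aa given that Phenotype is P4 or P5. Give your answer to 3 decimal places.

P(Phenotype=P4) = 0.020 + 0.035 + 0.039 + 0.067 = 0.161.
P(Phenotype=P5) = 0.009 + 0.085 + 0.080 + 0.008 = 0.182.
P(Phenotype ∈ {P4, P5}) = 0.161 + 0.182 = 0.343; P(Genotype=aa, Phenotype ∈ {P4, P5}) = 0.039 + 0.080 = 0.119.
P(Genotype=aa | Phenotype ∈ {P4, P5}) = 0.119/0.343 = 0.347.

0.347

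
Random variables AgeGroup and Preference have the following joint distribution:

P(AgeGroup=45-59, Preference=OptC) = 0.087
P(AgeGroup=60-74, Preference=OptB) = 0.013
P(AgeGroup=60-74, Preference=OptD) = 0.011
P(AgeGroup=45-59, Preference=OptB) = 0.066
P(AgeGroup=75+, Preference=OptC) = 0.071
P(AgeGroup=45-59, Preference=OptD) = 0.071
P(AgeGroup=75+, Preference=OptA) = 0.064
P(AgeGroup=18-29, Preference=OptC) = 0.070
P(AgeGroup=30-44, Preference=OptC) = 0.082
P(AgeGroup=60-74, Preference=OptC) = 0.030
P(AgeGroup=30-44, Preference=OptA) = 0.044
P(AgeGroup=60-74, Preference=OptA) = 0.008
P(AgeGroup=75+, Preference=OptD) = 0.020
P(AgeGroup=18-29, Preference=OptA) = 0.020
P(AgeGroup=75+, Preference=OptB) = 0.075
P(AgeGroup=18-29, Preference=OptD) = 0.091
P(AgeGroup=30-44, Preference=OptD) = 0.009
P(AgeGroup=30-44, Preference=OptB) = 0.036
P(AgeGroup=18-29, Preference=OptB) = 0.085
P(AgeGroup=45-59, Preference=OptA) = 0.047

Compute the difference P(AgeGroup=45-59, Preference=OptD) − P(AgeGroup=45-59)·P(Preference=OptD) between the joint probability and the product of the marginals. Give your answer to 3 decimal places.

P(AgeGroup=45-59) = 0.047 + 0.066 + 0.087 + 0.071 = 0.271.
P(Preference=OptD) = 0.091 + 0.009 + 0.071 + 0.011 + 0.020 = 0.202.
P(AgeGroup=45-59, Preference=OptD) − P(AgeGroup=45-59)P(Preference=OptD) = 0.071 − 0.271×0.202 = 0.016.

0.016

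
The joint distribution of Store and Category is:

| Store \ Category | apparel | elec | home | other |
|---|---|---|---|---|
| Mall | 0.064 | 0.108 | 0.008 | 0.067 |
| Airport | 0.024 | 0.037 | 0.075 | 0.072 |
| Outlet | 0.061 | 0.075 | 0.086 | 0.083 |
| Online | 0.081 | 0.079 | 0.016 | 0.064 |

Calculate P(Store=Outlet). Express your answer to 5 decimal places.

0.30500

P(Store=Outlet) = 0.061 + 0.075 + 0.086 + 0.083 = 0.305.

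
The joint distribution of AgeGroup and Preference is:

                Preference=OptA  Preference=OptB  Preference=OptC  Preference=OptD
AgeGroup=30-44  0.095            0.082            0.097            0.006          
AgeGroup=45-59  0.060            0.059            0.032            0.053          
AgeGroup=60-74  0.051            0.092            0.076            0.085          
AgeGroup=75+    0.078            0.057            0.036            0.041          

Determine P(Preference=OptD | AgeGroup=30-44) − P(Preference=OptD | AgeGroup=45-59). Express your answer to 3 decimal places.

P(AgeGroup=30-44) = 0.095 + 0.082 + 0.097 + 0.006 = 0.280; P(Preference=OptD | AgeGroup=30-44) = 0.006/0.280 = 0.0214.
P(AgeGroup=45-59) = 0.060 + 0.059 + 0.032 + 0.053 = 0.204; P(Preference=OptD | AgeGroup=45-59) = 0.053/0.204 = 0.2598.
Difference = -0.238.

-0.238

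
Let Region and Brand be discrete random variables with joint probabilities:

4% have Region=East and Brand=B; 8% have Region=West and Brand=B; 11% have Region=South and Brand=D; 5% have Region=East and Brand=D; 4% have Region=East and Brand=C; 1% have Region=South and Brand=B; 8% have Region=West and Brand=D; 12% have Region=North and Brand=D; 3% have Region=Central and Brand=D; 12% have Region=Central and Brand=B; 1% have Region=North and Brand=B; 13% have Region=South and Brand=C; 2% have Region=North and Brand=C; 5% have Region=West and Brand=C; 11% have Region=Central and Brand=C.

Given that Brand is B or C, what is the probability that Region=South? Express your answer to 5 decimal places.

P(Brand=B) = 0.01 + 0.01 + 0.04 + 0.08 + 0.12 = 0.26.
P(Brand=C) = 0.02 + 0.13 + 0.04 + 0.05 + 0.11 = 0.35.
P(Brand ∈ {B, C}) = 0.26 + 0.35 = 0.61; P(Region=South, Brand ∈ {B, C}) = 0.01 + 0.13 = 0.14.
P(Region=South | Brand ∈ {B, C}) = 0.14/0.61 = 0.22951.

0.22951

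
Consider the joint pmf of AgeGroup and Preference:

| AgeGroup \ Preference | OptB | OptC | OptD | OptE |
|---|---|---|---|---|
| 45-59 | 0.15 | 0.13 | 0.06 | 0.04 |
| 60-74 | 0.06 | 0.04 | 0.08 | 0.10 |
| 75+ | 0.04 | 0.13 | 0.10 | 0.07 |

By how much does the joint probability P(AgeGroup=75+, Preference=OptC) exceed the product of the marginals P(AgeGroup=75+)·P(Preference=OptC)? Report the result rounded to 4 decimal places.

P(AgeGroup=75+) = 0.04 + 0.13 + 0.10 + 0.07 = 0.34.
P(Preference=OptC) = 0.13 + 0.04 + 0.13 = 0.30.
P(AgeGroup=75+, Preference=OptC) − P(AgeGroup=75+)P(Preference=OptC) = 0.13 − 0.34×0.30 = 0.0280.

0.0280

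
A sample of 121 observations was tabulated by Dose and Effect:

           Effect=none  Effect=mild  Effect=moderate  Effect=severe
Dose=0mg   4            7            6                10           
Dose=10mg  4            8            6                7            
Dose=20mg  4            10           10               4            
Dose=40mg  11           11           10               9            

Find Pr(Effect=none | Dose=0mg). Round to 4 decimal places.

Total with Dose=0mg: 4 + 7 + 6 + 10 = 27.
P(Effect=none | Dose=0mg) = 4/27 = 0.1481.

0.1481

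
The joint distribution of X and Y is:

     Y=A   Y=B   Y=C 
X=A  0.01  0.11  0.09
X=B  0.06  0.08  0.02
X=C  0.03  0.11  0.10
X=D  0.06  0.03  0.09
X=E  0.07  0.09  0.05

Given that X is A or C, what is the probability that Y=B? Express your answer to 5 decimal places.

P(X=A) = 0.01 + 0.11 + 0.09 = 0.21.
P(X=C) = 0.03 + 0.11 + 0.10 = 0.24.
P(X ∈ {A, C}) = 0.21 + 0.24 = 0.45; P(Y=B, X ∈ {A, C}) = 0.11 + 0.11 = 0.22.
P(Y=B | X ∈ {A, C}) = 0.22/0.45 = 0.48889.

0.48889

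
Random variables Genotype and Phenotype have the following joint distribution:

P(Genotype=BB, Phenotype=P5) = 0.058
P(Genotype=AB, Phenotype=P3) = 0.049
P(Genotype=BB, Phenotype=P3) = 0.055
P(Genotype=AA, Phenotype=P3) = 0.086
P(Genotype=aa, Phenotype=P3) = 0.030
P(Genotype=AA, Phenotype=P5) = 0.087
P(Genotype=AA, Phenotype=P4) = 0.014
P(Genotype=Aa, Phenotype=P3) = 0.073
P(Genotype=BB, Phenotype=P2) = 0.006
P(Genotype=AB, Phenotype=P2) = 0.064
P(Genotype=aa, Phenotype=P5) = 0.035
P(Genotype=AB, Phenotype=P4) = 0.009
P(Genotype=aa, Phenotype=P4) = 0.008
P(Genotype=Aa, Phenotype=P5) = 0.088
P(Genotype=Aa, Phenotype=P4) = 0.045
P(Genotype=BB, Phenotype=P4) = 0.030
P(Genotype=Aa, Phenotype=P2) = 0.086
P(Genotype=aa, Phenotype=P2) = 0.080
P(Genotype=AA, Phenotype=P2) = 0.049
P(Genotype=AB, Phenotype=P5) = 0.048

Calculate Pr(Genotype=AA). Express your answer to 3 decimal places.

0.236

P(Genotype=AA) = 0.049 + 0.086 + 0.014 + 0.087 = 0.236.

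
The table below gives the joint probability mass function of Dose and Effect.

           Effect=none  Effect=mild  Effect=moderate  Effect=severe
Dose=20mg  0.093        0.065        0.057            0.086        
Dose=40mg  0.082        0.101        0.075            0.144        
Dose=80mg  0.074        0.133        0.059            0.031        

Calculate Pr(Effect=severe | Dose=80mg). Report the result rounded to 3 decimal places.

0.104

P(Dose=80mg) = 0.074 + 0.133 + 0.059 + 0.031 = 0.297.
P(Effect=severe | Dose=80mg) = 0.031/0.297 = 0.104.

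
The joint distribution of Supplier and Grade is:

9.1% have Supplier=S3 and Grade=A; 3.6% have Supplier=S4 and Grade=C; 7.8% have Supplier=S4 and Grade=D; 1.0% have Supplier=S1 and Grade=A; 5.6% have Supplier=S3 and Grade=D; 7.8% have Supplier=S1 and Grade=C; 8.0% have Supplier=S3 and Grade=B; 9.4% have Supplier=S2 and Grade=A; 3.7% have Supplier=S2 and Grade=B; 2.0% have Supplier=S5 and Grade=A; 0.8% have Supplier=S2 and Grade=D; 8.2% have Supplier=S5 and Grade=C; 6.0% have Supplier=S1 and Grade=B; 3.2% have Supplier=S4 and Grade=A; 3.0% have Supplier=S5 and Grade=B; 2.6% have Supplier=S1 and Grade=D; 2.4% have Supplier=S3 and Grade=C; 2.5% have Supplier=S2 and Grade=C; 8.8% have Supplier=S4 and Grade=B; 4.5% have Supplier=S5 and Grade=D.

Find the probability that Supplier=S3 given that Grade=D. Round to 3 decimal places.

0.263

P(Grade=D) = 0.026 + 0.008 + 0.056 + 0.078 + 0.045 = 0.213.
P(Supplier=S3 | Grade=D) = 0.056/0.213 = 0.263.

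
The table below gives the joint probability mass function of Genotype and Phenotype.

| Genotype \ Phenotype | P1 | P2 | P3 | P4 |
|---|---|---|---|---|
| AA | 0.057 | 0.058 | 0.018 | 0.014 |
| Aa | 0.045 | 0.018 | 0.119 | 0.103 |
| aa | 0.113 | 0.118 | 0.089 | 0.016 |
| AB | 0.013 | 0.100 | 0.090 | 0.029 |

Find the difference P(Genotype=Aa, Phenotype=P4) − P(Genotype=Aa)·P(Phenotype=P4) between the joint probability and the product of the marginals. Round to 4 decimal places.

P(Genotype=Aa) = 0.045 + 0.018 + 0.119 + 0.103 = 0.285.
P(Phenotype=P4) = 0.014 + 0.103 + 0.016 + 0.029 = 0.162.
P(Genotype=Aa, Phenotype=P4) − P(Genotype=Aa)P(Phenotype=P4) = 0.103 − 0.285×0.162 = 0.0568.

0.0568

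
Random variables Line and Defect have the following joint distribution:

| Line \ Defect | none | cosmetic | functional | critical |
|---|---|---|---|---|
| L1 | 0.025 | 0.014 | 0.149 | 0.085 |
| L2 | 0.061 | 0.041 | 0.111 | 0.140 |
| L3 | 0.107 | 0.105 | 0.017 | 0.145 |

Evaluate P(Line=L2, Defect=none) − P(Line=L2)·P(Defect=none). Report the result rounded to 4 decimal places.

-0.0071

P(Line=L2) = 0.061 + 0.041 + 0.111 + 0.140 = 0.353.
P(Defect=none) = 0.025 + 0.061 + 0.107 = 0.193.
P(Line=L2, Defect=none) − P(Line=L2)P(Defect=none) = 0.061 − 0.353×0.193 = -0.0071.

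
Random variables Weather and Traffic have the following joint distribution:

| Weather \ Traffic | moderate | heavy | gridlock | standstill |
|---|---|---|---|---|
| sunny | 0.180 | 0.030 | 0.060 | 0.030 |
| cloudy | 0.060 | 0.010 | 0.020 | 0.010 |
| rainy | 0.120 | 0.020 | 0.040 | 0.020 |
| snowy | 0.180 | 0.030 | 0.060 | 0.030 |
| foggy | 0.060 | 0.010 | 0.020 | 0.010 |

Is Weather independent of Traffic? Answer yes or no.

yes

Every cell satisfies P(Weather,Traffic) = P(Weather)·P(Traffic). For instance P(Weather=cloudy) = 0.100, P(Traffic=heavy) = 0.100, and 0.100×0.100 = 0.010 matches the joint entry. So Weather and Traffic are independent.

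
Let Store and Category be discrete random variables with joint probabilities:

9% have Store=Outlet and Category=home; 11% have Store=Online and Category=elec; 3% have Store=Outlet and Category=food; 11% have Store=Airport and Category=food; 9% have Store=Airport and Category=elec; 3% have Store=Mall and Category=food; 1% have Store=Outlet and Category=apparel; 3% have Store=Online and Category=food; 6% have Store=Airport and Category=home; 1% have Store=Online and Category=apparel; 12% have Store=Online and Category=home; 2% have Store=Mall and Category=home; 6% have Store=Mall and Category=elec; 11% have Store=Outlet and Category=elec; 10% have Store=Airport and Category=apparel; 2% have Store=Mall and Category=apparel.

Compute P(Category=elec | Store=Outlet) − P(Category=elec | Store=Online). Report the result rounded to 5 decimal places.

P(Store=Outlet) = 0.03 + 0.01 + 0.11 + 0.09 = 0.24; P(Category=elec | Store=Outlet) = 0.11/0.24 = 0.458333.
P(Store=Online) = 0.03 + 0.01 + 0.11 + 0.12 = 0.27; P(Category=elec | Store=Online) = 0.11/0.27 = 0.407407.
Difference = 0.05093.

0.05093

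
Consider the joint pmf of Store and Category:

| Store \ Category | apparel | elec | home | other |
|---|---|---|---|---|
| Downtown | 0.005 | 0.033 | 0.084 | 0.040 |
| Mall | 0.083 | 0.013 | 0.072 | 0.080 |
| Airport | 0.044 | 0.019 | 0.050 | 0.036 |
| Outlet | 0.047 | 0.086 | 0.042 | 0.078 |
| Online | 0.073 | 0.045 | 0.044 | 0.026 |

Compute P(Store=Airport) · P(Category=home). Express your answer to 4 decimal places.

0.0435

P(Store=Airport) = 0.044 + 0.019 + 0.050 + 0.036 = 0.149.
P(Category=home) = 0.084 + 0.072 + 0.050 + 0.042 + 0.044 = 0.292.
Product: 0.149 × 0.292 = 0.0435.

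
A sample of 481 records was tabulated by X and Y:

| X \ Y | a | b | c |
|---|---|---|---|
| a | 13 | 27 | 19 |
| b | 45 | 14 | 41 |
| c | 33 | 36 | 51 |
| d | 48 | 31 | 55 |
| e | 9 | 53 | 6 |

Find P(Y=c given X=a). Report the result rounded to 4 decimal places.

Total with X=a: 13 + 27 + 19 = 59.
P(Y=c | X=a) = 19/59 = 0.3220.

0.3220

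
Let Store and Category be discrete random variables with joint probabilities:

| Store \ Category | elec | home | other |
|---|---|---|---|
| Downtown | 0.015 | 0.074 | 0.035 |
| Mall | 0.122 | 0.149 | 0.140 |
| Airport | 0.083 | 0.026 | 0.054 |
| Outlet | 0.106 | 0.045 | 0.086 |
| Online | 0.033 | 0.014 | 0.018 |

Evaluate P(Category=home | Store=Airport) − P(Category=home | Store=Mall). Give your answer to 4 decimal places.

P(Store=Airport) = 0.083 + 0.026 + 0.054 = 0.163; P(Category=home | Store=Airport) = 0.026/0.163 = 0.15951.
P(Store=Mall) = 0.122 + 0.149 + 0.140 = 0.411; P(Category=home | Store=Mall) = 0.149/0.411 = 0.36253.
Difference = -0.2030.

-0.2030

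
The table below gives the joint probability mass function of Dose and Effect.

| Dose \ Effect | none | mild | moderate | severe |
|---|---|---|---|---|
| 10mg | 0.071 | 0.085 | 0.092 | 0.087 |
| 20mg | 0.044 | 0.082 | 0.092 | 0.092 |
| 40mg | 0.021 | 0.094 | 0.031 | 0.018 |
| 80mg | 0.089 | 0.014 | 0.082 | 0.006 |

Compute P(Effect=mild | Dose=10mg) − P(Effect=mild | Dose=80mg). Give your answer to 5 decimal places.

P(Dose=10mg) = 0.071 + 0.085 + 0.092 + 0.087 = 0.335; P(Effect=mild | Dose=10mg) = 0.085/0.335 = 0.253731.
P(Dose=80mg) = 0.089 + 0.014 + 0.082 + 0.006 = 0.191; P(Effect=mild | Dose=80mg) = 0.014/0.191 = 0.073298.
Difference = 0.18043.

0.18043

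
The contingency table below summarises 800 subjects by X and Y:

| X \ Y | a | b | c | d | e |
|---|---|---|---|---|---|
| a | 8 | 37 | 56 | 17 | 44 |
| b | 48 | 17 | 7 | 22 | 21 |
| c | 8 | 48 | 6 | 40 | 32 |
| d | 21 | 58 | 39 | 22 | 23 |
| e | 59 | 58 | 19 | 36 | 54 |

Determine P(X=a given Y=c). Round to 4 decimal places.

Total with Y=c: 56 + 7 + 6 + 39 + 19 = 127.
P(X=a | Y=c) = 56/127 = 0.4409.

0.4409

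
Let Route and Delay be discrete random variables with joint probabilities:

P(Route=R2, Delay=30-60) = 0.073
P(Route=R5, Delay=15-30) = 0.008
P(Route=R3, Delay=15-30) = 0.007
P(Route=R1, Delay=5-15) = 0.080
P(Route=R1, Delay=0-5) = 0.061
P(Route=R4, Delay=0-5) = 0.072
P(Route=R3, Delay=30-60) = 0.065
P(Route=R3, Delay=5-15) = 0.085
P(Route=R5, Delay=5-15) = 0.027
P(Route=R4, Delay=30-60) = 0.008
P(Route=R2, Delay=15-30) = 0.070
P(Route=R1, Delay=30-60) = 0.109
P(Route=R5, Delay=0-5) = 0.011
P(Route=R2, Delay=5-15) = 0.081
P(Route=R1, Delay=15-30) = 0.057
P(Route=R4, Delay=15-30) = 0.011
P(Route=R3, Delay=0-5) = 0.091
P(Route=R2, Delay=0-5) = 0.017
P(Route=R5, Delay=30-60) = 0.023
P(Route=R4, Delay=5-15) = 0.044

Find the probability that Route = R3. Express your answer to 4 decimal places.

P(Route=R3) = 0.091 + 0.085 + 0.007 + 0.065 = 0.248.

0.2480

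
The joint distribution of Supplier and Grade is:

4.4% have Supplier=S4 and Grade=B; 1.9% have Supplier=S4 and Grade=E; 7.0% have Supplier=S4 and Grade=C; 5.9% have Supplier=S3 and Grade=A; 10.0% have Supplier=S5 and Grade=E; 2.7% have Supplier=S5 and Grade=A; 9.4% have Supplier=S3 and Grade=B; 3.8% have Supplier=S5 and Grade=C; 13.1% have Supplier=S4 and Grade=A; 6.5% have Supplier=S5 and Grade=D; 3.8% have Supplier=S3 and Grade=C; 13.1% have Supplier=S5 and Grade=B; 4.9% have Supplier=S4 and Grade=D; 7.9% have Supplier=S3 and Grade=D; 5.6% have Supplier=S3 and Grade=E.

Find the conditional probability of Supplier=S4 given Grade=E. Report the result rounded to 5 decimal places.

P(Grade=E) = 0.056 + 0.019 + 0.100 = 0.175.
P(Supplier=S4 | Grade=E) = 0.019/0.175 = 0.10857.

0.10857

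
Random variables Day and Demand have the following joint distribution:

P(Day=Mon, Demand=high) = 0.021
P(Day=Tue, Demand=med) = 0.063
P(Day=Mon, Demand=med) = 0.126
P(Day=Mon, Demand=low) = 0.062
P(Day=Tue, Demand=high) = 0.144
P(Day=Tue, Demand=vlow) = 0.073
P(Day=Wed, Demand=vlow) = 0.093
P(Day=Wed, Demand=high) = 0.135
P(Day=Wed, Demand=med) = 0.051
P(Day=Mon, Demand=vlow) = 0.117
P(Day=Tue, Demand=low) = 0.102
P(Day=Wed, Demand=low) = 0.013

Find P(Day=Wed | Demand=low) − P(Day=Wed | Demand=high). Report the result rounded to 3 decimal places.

P(Demand=low) = 0.062 + 0.102 + 0.013 = 0.177; P(Day=Wed | Demand=low) = 0.013/0.177 = 0.0734.
P(Demand=high) = 0.021 + 0.144 + 0.135 = 0.300; P(Day=Wed | Demand=high) = 0.135/0.300 = 0.4500.
Difference = -0.377.

-0.377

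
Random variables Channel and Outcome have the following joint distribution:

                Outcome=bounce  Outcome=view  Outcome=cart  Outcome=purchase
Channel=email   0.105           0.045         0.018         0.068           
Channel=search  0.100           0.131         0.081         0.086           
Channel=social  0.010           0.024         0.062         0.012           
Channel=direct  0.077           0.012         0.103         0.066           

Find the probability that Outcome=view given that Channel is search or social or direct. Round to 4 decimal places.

0.2186

P(Channel=search) = 0.100 + 0.131 + 0.081 + 0.086 = 0.398.
P(Channel=social) = 0.010 + 0.024 + 0.062 + 0.012 = 0.108.
P(Channel=direct) = 0.077 + 0.012 + 0.103 + 0.066 = 0.258.
P(Channel ∈ {search, social, direct}) = 0.398 + 0.108 + 0.258 = 0.764; P(Outcome=view, Channel ∈ {search, social, direct}) = 0.131 + 0.024 + 0.012 = 0.167.
P(Outcome=view | Channel ∈ {search, social, direct}) = 0.167/0.764 = 0.2186.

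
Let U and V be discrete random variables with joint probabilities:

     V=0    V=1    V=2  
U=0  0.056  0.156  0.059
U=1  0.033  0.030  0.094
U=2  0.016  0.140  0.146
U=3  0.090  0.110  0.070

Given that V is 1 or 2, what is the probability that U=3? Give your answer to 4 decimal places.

0.2236

P(V=1) = 0.156 + 0.030 + 0.140 + 0.110 = 0.436.
P(V=2) = 0.059 + 0.094 + 0.146 + 0.070 = 0.369.
P(V ∈ {1, 2}) = 0.436 + 0.369 = 0.805; P(U=3, V ∈ {1, 2}) = 0.110 + 0.070 = 0.180.
P(U=3 | V ∈ {1, 2}) = 0.180/0.805 = 0.2236.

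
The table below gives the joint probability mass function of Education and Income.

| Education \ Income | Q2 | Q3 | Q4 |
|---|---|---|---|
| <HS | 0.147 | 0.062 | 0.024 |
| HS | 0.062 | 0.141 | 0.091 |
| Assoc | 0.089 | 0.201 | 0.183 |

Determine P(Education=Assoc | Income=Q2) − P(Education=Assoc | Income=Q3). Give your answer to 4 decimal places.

P(Income=Q2) = 0.147 + 0.062 + 0.089 = 0.298; P(Education=Assoc | Income=Q2) = 0.089/0.298 = 0.29866.
P(Income=Q3) = 0.062 + 0.141 + 0.201 = 0.404; P(Education=Assoc | Income=Q3) = 0.201/0.404 = 0.49752.
Difference = -0.1989.

-0.1989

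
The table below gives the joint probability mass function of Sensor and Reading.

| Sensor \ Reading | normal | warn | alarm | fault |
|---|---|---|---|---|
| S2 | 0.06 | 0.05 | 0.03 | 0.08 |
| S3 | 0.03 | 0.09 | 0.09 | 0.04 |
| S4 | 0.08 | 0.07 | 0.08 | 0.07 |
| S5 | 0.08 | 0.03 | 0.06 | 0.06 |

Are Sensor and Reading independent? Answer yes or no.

P(Sensor=S3) = 0.25 and P(Reading=normal) = 0.25, so their product is 0.0625, but P(Sensor=S3, Reading=normal) = 0.03. Since these differ, Sensor and Reading are not independent.

no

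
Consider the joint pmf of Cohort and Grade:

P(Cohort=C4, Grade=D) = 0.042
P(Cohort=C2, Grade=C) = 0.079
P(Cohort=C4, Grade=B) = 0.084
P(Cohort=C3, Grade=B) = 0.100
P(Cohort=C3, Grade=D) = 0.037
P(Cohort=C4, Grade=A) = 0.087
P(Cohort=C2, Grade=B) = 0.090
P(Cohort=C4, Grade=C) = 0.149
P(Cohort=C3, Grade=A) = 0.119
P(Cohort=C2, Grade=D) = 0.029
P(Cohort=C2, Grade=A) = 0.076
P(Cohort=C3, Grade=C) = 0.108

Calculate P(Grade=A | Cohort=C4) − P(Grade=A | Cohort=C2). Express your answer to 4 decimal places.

-0.0370

P(Cohort=C4) = 0.087 + 0.084 + 0.149 + 0.042 = 0.362; P(Grade=A | Cohort=C4) = 0.087/0.362 = 0.24033.
P(Cohort=C2) = 0.076 + 0.090 + 0.079 + 0.029 = 0.274; P(Grade=A | Cohort=C2) = 0.076/0.274 = 0.27737.
Difference = -0.0370.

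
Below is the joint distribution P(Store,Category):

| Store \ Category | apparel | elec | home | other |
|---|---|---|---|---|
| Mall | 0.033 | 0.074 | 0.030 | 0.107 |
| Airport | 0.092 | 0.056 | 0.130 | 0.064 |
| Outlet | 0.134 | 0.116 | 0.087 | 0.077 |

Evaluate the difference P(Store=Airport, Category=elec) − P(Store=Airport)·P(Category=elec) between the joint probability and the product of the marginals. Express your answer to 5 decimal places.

-0.02813

P(Store=Airport) = 0.092 + 0.056 + 0.130 + 0.064 = 0.342.
P(Category=elec) = 0.074 + 0.056 + 0.116 = 0.246.
P(Store=Airport, Category=elec) − P(Store=Airport)P(Category=elec) = 0.056 − 0.342×0.246 = -0.02813.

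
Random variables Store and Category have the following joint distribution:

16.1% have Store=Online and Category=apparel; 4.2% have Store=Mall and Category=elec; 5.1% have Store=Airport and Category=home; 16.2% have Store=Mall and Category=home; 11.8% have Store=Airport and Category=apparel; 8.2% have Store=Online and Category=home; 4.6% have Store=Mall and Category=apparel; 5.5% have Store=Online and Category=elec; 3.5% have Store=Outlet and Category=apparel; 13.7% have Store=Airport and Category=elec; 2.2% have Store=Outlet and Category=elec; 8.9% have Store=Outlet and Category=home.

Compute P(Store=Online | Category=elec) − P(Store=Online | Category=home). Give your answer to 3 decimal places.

P(Category=elec) = 0.042 + 0.137 + 0.022 + 0.055 = 0.256; P(Store=Online | Category=elec) = 0.055/0.256 = 0.2148.
P(Category=home) = 0.162 + 0.051 + 0.089 + 0.082 = 0.384; P(Store=Online | Category=home) = 0.082/0.384 = 0.2135.
Difference = 0.001.

0.001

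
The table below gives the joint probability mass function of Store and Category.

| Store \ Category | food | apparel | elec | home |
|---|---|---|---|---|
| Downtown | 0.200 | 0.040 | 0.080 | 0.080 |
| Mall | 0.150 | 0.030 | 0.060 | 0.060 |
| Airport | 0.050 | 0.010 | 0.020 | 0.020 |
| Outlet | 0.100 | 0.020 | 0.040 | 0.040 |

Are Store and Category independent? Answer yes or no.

Every cell satisfies P(Store,Category) = P(Store)·P(Category). For instance P(Store=Outlet) = 0.200, P(Category=food) = 0.500, and 0.200×0.500 = 0.100 matches the joint entry. So Store and Category are independent.

yes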